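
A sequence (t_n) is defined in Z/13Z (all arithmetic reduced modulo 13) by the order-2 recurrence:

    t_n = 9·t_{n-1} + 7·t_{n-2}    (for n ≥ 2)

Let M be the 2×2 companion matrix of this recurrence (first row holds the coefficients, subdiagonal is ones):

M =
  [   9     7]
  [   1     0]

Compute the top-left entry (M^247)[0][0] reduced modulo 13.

4

(M^247)[0][0] is the top entry after applying M 247 times to the unit state (1, 0). Equivalently it is h_{248} for the auxiliary sequence (h_n) obeying the same recurrence with h_1 = 1 and h_i = 0 for 0 ≤ i < 1:
h_2 = 9·1 + 7·0 = 9
h_3 = 9·9 + 7·1 = 10
h_4 = 9·10 + 7·9 = 10
h_5 = 9·10 + 7·10 = 4
h_6 = 9·4 + 7·10 = 2
h_7 = 9·2 + 7·4 = 7
Continuing the recurrence:
  h_8 = 12;  h_9 = 1;  h_10 = 2;  h_11 = 12;  h_12 = 5;  h_13 = 12
  h_14 = 0;  h_15 = 6;  h_16 = 2;  h_17 = 8;  h_18 = 8;  h_19 = 11
  h_20 = 12;  h_21 = 3;  h_22 = 7;  h_23 = 6;  h_24 = 12;  h_25 = 7
  h_26 = 4;  h_27 = 7;  h_28 = 0;  h_29 = 10;  h_30 = 12;  h_31 = 9
  h_32 = 9;  h_33 = 1;  h_34 = 7;  h_35 = 5;  h_36 = 3;  h_37 = 10
  h_38 = 7;  h_39 = 3;  h_40 = 11;  h_41 = 3;  h_42 = 0;  h_43 = 8
  h_44 = 7;  h_45 = 2;  h_46 = 2;  h_47 = 6;  h_48 = 3;  h_49 = 4
  h_50 = 5;  h_51 = 8;  h_52 = 3;  h_53 = 5;  h_54 = 1;  h_55 = 5
  h_56 = 0;  h_57 = 9;  h_58 = 3;  h_59 = 12;  h_60 = 12;  h_61 = 10
  h_62 = 5;  h_63 = 11;  h_64 = 4;  h_65 = 9;  h_66 = 5;  h_67 = 4
  h_68 = 6;  h_69 = 4;  h_70 = 0;  h_71 = 2;  h_72 = 5;  h_73 = 7
  h_74 = 7;  h_75 = 8;  h_76 = 4;  h_77 = 1;  h_78 = 11;  h_79 = 2
  h_80 = 4;  h_81 = 11;  h_82 = 10;  h_83 = 11;  h_84 = 0;  h_85 = 12
  h_86 = 4;  h_87 = 3;  h_88 = 3;  h_89 = 9;  h_90 = 11;  h_91 = 6
  h_92 = 1;  h_93 = 12;  h_94 = 11;  h_95 = 1;  h_96 = 8;  h_97 = 1
  h_98 = 0;  h_99 = 7;  h_100 = 11;  h_101 = 5;  h_102 = 5;  h_103 = 2
  h_104 = 1;  h_105 = 10;  h_106 = 6;  h_107 = 7;  h_108 = 1;  h_109 = 6
  h_110 = 9;  h_111 = 6;  h_112 = 0;  h_113 = 3;  h_114 = 1;  h_115 = 4
  h_116 = 4;  h_117 = 12;  h_118 = 6;  h_119 = 8;  h_120 = 10;  h_121 = 3
  h_122 = 6;  h_123 = 10;  h_124 = 2;  h_125 = 10;  h_126 = 0;  h_127 = 5
  h_128 = 6;  h_129 = 11;  h_130 = 11;  h_131 = 7;  h_132 = 10;  h_133 = 9
  h_134 = 8;  h_135 = 5;  h_136 = 10;  h_137 = 8;  h_138 = 12;  h_139 = 8
  h_140 = 0;  h_141 = 4;  h_142 = 10;  h_143 = 1;  h_144 = 1;  h_145 = 3
  h_146 = 8;  h_147 = 2;  h_148 = 9;  h_149 = 4;  h_150 = 8;  h_151 = 9
  h_152 = 7;  h_153 = 9;  h_154 = 0;  h_155 = 11;  h_156 = 8;  h_157 = 6
  h_158 = 6;  h_159 = 5;  h_160 = 9;  h_161 = 12;  h_162 = 2;  h_163 = 11
  h_164 = 9;  h_165 = 2;  h_166 = 3;  h_167 = 2;  h_168 = 0;  h_169 = 1
  h_170 = 9;  h_171 = 10;  h_172 = 10;  h_173 = 4;  h_174 = 2;  h_175 = 7
  h_176 = 12;  h_177 = 1;  h_178 = 2;  h_179 = 12;  h_180 = 5;  h_181 = 12
  h_182 = 0;  h_183 = 6;  h_184 = 2;  h_185 = 8;  h_186 = 8;  h_187 = 11
  h_188 = 12;  h_189 = 3;  h_190 = 7;  h_191 = 6;  h_192 = 12;  h_193 = 7
  h_194 = 4;  h_195 = 7;  h_196 = 0;  h_197 = 10;  h_198 = 12;  h_199 = 9
  h_200 = 9;  h_201 = 1;  h_202 = 7;  h_203 = 5;  h_204 = 3;  h_205 = 10
  h_206 = 7;  h_207 = 3;  h_208 = 11;  h_209 = 3;  h_210 = 0;  h_211 = 8
  h_212 = 7;  h_213 = 2;  h_214 = 2;  h_215 = 6;  h_216 = 3;  h_217 = 4
  h_218 = 5;  h_219 = 8;  h_220 = 3;  h_221 = 5;  h_222 = 1;  h_223 = 5
  h_224 = 0;  h_225 = 9;  h_226 = 3;  h_227 = 12;  h_228 = 12;  h_229 = 10
  h_230 = 5;  h_231 = 11;  h_232 = 4;  h_233 = 9;  h_234 = 5;  h_235 = 4
  h_236 = 6;  h_237 = 4;  h_238 = 0;  h_239 = 2;  h_240 = 5;  h_241 = 7
  h_242 = 7;  h_243 = 8;  h_244 = 4;  h_245 = 1;  h_246 = 11
h_247 = 9·11 + 7·1 = 2
h_248 = 9·2 + 7·11 = 4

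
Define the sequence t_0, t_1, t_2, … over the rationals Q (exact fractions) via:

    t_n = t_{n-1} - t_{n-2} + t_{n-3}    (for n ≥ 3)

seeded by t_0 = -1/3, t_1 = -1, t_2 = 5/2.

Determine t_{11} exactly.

t_3 = 1·5/2 + -1·-1 + 1·-1/3 = 19/6
t_4 = 1·19/6 + -1·5/2 + 1·-1 = -1/3
t_5 = 1·-1/3 + -1·19/6 + 1·5/2 = -1
t_6 = 1·-1 + -1·-1/3 + 1·19/6 = 5/2
(t_4, t_5, t_6) = (-1/3, -1, 5/2) = (t_0, t_1, t_2), so the sequence has period 4.
11 ≡ 3 (mod 4), hence t_11 = t_3 = 19/6.

19/6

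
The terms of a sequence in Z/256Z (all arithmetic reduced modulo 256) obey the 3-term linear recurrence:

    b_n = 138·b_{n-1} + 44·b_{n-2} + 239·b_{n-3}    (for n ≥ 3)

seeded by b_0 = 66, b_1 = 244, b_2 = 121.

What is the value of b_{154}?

b_3 = 138·121 + 44·244 + 239·66 = 200
b_4 = 138·200 + 44·121 + 239·244 = 104
b_5 = 138·104 + 44·200 + 239·121 = 103
b_6 = 138·103 + 44·104 + 239·200 = 30
b_7 = 138·30 + 44·103 + 239·104 = 248
b_8 = 138·248 + 44·30 + 239·103 = 1
Continuing the recurrence:
  b_9 = 44;  b_10 = 108;  b_11 = 183;  b_12 = 74;  b_13 = 44;  b_14 = 73
  b_15 = 0;  b_16 = 160;  b_17 = 103;  b_18 = 6;  b_19 = 80;  b_20 = 81
  b_21 = 4;  b_22 = 196;  b_23 = 247;  b_24 = 146;  b_25 = 36;  b_26 = 25
  b_27 = 248;  b_28 = 152;  b_29 = 231;  b_30 = 46;  b_31 = 104;  b_32 = 161
  b_33 = 156;  b_34 = 220;  b_35 = 183;  b_36 = 26;  b_37 = 220;  b_38 = 233
  b_39 = 176;  b_40 = 80;  b_41 = 231;  b_42 = 150;  b_43 = 64;  b_44 = 241
  b_45 = 244;  b_46 = 180;  b_47 = 247;  b_48 = 226;  b_49 = 84;  b_50 = 185
  b_51 = 40;  b_52 = 200;  b_53 = 103;  b_54 = 62;  b_55 = 216;  b_56 = 65
  b_57 = 12;  b_58 = 76;  b_59 = 183;  b_60 = 234;  b_61 = 140;  b_62 = 137
  b_63 = 96;  b_64 = 0;  b_65 = 103;  b_66 = 38;  b_67 = 48;  b_68 = 145
  b_69 = 228;  b_70 = 164;  b_71 = 247;  b_72 = 50;  b_73 = 132;  b_74 = 89
  b_75 = 88;  b_76 = 248;  b_77 = 231;  b_78 = 78;  b_79 = 72;  b_80 = 225
  b_81 = 124;  b_82 = 188;  b_83 = 183;  b_84 = 186;  b_85 = 60;  b_86 = 41
  b_87 = 16;  b_88 = 176;  b_89 = 231;  b_90 = 182;  b_91 = 32;  b_92 = 49
  b_93 = 212;  b_94 = 148;  b_95 = 247;  b_96 = 130;  b_97 = 180;  b_98 = 249
  b_99 = 136;  b_100 = 40;  b_101 = 103;  b_102 = 94;  b_103 = 184;  b_104 = 129
  b_105 = 236;  b_106 = 44;  b_107 = 183;  b_108 = 138;  b_109 = 236;  b_110 = 201
  b_111 = 192;  b_112 = 96;  b_113 = 103;  b_114 = 70;  b_115 = 16;  b_116 = 209
  b_117 = 196;  b_118 = 132;  b_119 = 247;  b_120 = 210;  b_121 = 228;  b_122 = 153
  b_123 = 184;  b_124 = 88;  b_125 = 231;  b_126 = 110;  b_127 = 40;  b_128 = 33
  b_129 = 92;  b_130 = 156;  b_131 = 183;  b_132 = 90;  b_133 = 156;  b_134 = 105
  b_135 = 112;  b_136 = 16;  b_137 = 231;  b_138 = 214;  b_139 = 0;  b_140 = 113
  b_141 = 180;  b_142 = 116;  b_143 = 247;  b_144 = 34;  b_145 = 20;  b_146 = 57
  b_147 = 232;  b_148 = 136;  b_149 = 103;  b_150 = 126;  b_151 = 152;  b_152 = 193
b_153 = 138·193 + 44·152 + 239·126 = 204
b_154 = 138·204 + 44·193 + 239·152 = 12

12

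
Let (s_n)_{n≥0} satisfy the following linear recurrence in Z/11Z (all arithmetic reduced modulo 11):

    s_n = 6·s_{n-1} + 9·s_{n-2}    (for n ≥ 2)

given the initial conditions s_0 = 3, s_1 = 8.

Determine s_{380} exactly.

0

s_2 = 6·8 + 9·3 = 9
s_3 = 6·9 + 9·8 = 5
s_4 = 6·5 + 9·9 = 1
s_5 = 6·1 + 9·5 = 7
s_6 = 6·7 + 9·1 = 7
s_7 = 6·7 + 9·7 = 6
s_8 = 6·6 + 9·7 = 0
s_9 = 6·0 + 9·6 = 10
s_10 = 6·10 + 9·0 = 5
s_11 = 6·5 + 9·10 = 10
s_12 = 6·10 + 9·5 = 6
s_13 = 6·6 + 9·10 = 5
s_14 = 6·5 + 9·6 = 7
s_15 = 6·7 + 9·5 = 10
s_16 = 6·10 + 9·7 = 2
s_17 = 6·2 + 9·10 = 3
s_18 = 6·3 + 9·2 = 3
s_19 = 6·3 + 9·3 = 1
s_20 = 6·1 + 9·3 = 0
s_21 = 6·0 + 9·1 = 9
s_22 = 6·9 + 9·0 = 10
s_23 = 6·10 + 9·9 = 9
s_24 = 6·9 + 9·10 = 1
s_25 = 6·1 + 9·9 = 10
s_26 = 6·10 + 9·1 = 3
s_27 = 6·3 + 9·10 = 9
s_28 = 6·9 + 9·3 = 4
s_29 = 6·4 + 9·9 = 6
s_30 = 6·6 + 9·4 = 6
s_31 = 6·6 + 9·6 = 2
s_32 = 6·2 + 9·6 = 0
s_33 = 6·0 + 9·2 = 7
s_34 = 6·7 + 9·0 = 9
s_35 = 6·9 + 9·7 = 7
s_36 = 6·7 + 9·9 = 2
s_37 = 6·2 + 9·7 = 9
s_38 = 6·9 + 9·2 = 6
s_39 = 6·6 + 9·9 = 7
s_40 = 6·7 + 9·6 = 8
s_41 = 6·8 + 9·7 = 1
s_42 = 6·1 + 9·8 = 1
s_43 = 6·1 + 9·1 = 4
s_44 = 6·4 + 9·1 = 0
s_45 = 6·0 + 9·4 = 3
s_46 = 6·3 + 9·0 = 7
s_47 = 6·7 + 9·3 = 3
s_48 = 6·3 + 9·7 = 4
s_49 = 6·4 + 9·3 = 7
s_50 = 6·7 + 9·4 = 1
s_51 = 6·1 + 9·7 = 3
s_52 = 6·3 + 9·1 = 5
s_53 = 6·5 + 9·3 = 2
s_54 = 6·2 + 9·5 = 2
s_55 = 6·2 + 9·2 = 8
s_56 = 6·8 + 9·2 = 0
s_57 = 6·0 + 9·8 = 6
s_58 = 6·6 + 9·0 = 3
s_59 = 6·3 + 9·6 = 6
s_60 = 6·6 + 9·3 = 8
s_61 = 6·8 + 9·6 = 3
s_62 = 6·3 + 9·8 = 2
s_63 = 6·2 + 9·3 = 6
s_64 = 6·6 + 9·2 = 10
s_65 = 6·10 + 9·6 = 4
s_66 = 6·4 + 9·10 = 4
s_67 = 6·4 + 9·4 = 5
s_68 = 6·5 + 9·4 = 0
s_69 = 6·0 + 9·5 = 1
s_70 = 6·1 + 9·0 = 6
s_71 = 6·6 + 9·1 = 1
s_72 = 6·1 + 9·6 = 5
s_73 = 6·5 + 9·1 = 6
s_74 = 6·6 + 9·5 = 4
s_75 = 6·4 + 9·6 = 1
s_76 = 6·1 + 9·4 = 9
s_77 = 6·9 + 9·1 = 8
s_78 = 6·8 + 9·9 = 8
s_79 = 6·8 + 9·8 = 10
s_80 = 6·10 + 9·8 = 0
s_81 = 6·0 + 9·10 = 2
s_82 = 6·2 + 9·0 = 1
s_83 = 6·1 + 9·2 = 2
s_84 = 6·2 + 9·1 = 10
s_85 = 6·10 + 9·2 = 1
s_86 = 6·1 + 9·10 = 8
s_87 = 6·8 + 9·1 = 2
s_88 = 6·2 + 9·8 = 7
s_89 = 6·7 + 9·2 = 5
s_90 = 6·5 + 9·7 = 5
s_91 = 6·5 + 9·5 = 9
s_92 = 6·9 + 9·5 = 0
s_93 = 6·0 + 9·9 = 4
s_94 = 6·4 + 9·0 = 2
s_95 = 6·2 + 9·4 = 4
s_96 = 6·4 + 9·2 = 9
s_97 = 6·9 + 9·4 = 2
s_98 = 6·2 + 9·9 = 5
s_99 = 6·5 + 9·2 = 4
s_100 = 6·4 + 9·5 = 3
s_101 = 6·3 + 9·4 = 10
s_102 = 6·10 + 9·3 = 10
s_103 = 6·10 + 9·10 = 7
s_104 = 6·7 + 9·10 = 0
s_105 = 6·0 + 9·7 = 8
s_106 = 6·8 + 9·0 = 4
s_107 = 6·4 + 9·8 = 8
s_108 = 6·8 + 9·4 = 7
s_109 = 6·7 + 9·8 = 4
s_110 = 6·4 + 9·7 = 10
s_111 = 6·10 + 9·4 = 8
s_112 = 6·8 + 9·10 = 6
s_113 = 6·6 + 9·8 = 9
s_114 = 6·9 + 9·6 = 9
s_115 = 6·9 + 9·9 = 3
s_116 = 6·3 + 9·9 = 0
s_117 = 6·0 + 9·3 = 5
s_118 = 6·5 + 9·0 = 8
s_119 = 6·8 + 9·5 = 5
s_120 = 6·5 + 9·8 = 3
s_121 = 6·3 + 9·5 = 8
(s_120, s_121) = (3, 8) = (s_0, s_1), so the sequence has period 120.
380 ≡ 20 (mod 120), hence s_380 = s_20 = 0.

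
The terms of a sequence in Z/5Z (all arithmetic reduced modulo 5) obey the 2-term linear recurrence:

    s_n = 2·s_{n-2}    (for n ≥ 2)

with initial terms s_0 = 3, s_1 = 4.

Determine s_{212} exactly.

2

s_2 = 0·4 + 2·3 = 1
s_3 = 0·1 + 2·4 = 3
s_4 = 0·3 + 2·1 = 2
s_5 = 0·2 + 2·3 = 1
s_6 = 0·1 + 2·2 = 4
s_7 = 0·4 + 2·1 = 2
s_8 = 0·2 + 2·4 = 3
s_9 = 0·3 + 2·2 = 4
(s_8, s_9) = (3, 4) = (s_0, s_1), so the sequence has period 8.
212 ≡ 4 (mod 8), hence s_212 = s_4 = 2.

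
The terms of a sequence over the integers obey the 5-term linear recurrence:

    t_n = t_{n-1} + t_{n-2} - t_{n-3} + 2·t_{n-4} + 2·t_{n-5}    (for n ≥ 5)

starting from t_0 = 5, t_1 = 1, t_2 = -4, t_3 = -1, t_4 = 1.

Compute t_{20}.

t_5 = 1·1 + 1·-1 + -1·-4 + 2·1 + 2·5 = 16
t_6 = 1·16 + 1·1 + -1·-1 + 2·-4 + 2·1 = 12
t_7 = 1·12 + 1·16 + -1·1 + 2·-1 + 2·-4 = 17
t_8 = 1·17 + 1·12 + -1·16 + 2·1 + 2·-1 = 13
t_9 = 1·13 + 1·17 + -1·12 + 2·16 + 2·1 = 52
t_10 = 1·52 + 1·13 + -1·17 + 2·12 + 2·16 = 104
t_11 = 1·104 + 1·52 + -1·13 + 2·17 + 2·12 = 201
t_12 = 1·201 + 1·104 + -1·52 + 2·13 + 2·17 = 313
t_13 = 1·313 + 1·201 + -1·104 + 2·52 + 2·13 = 540
t_14 = 1·540 + 1·313 + -1·201 + 2·104 + 2·52 = 964
t_15 = 1·964 + 1·540 + -1·313 + 2·201 + 2·104 = 1801
t_16 = 1·1801 + 1·964 + -1·540 + 2·313 + 2·201 = 3253
t_17 = 1·3253 + 1·1801 + -1·964 + 2·540 + 2·313 = 5796
t_18 = 1·5796 + 1·3253 + -1·1801 + 2·964 + 2·540 = 10256
t_19 = 1·10256 + 1·5796 + -1·3253 + 2·1801 + 2·964 = 18329
t_20 = 1·18329 + 1·10256 + -1·5796 + 2·3253 + 2·1801 = 32897

32897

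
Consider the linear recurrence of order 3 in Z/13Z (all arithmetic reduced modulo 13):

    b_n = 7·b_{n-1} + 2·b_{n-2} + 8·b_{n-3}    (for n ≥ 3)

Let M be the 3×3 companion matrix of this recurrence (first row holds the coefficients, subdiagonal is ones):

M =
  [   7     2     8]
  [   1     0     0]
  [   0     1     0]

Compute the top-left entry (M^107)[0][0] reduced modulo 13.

9

(M^107)[0][0] is the top entry after applying M 107 times to the unit state (1, 0, 0). Equivalently it is h_{109} for the auxiliary sequence (h_n) obeying the same recurrence with h_2 = 1 and h_i = 0 for 0 ≤ i < 2:
h_3 = 7·1 + 2·0 + 8·0 = 7
h_4 = 7·7 + 2·1 + 8·0 = 12
h_5 = 7·12 + 2·7 + 8·1 = 2
h_6 = 7·2 + 2·12 + 8·7 = 3
h_7 = 7·3 + 2·2 + 8·12 = 4
h_8 = 7·4 + 2·3 + 8·2 = 11
h_9 = 7·11 + 2·4 + 8·3 = 5
h_10 = 7·5 + 2·11 + 8·4 = 11
h_11 = 7·11 + 2·5 + 8·11 = 6
h_12 = 7·6 + 2·11 + 8·5 = 0
h_13 = 7·0 + 2·6 + 8·11 = 9
h_14 = 7·9 + 2·0 + 8·6 = 7
h_15 = 7·7 + 2·9 + 8·0 = 2
h_16 = 7·2 + 2·7 + 8·9 = 9
h_17 = 7·9 + 2·2 + 8·7 = 6
h_18 = 7·6 + 2·9 + 8·2 = 11
h_19 = 7·11 + 2·6 + 8·9 = 5
h_20 = 7·5 + 2·11 + 8·6 = 1
h_21 = 7·1 + 2·5 + 8·11 = 1
h_22 = 7·1 + 2·1 + 8·5 = 10
h_23 = 7·10 + 2·1 + 8·1 = 2
h_24 = 7·2 + 2·10 + 8·1 = 3
h_25 = 7·3 + 2·2 + 8·10 = 1
h_26 = 7·1 + 2·3 + 8·2 = 3
h_27 = 7·3 + 2·1 + 8·3 = 8
h_28 = 7·8 + 2·3 + 8·1 = 5
h_29 = 7·5 + 2·8 + 8·3 = 10
h_30 = 7·10 + 2·5 + 8·8 = 1
h_31 = 7·1 + 2·10 + 8·5 = 2
h_32 = 7·2 + 2·1 + 8·10 = 5
h_33 = 7·5 + 2·2 + 8·1 = 8
h_34 = 7·8 + 2·5 + 8·2 = 4
h_35 = 7·4 + 2·8 + 8·5 = 6
h_36 = 7·6 + 2·4 + 8·8 = 10
h_37 = 7·10 + 2·6 + 8·4 = 10
h_38 = 7·10 + 2·10 + 8·6 = 8
h_39 = 7·8 + 2·10 + 8·10 = 0
h_40 = 7·0 + 2·8 + 8·10 = 5
h_41 = 7·5 + 2·0 + 8·8 = 8
h_42 = 7·8 + 2·5 + 8·0 = 1
h_43 = 7·1 + 2·8 + 8·5 = 11
h_44 = 7·11 + 2·1 + 8·8 = 0
h_45 = 7·0 + 2·11 + 8·1 = 4
h_46 = 7·4 + 2·0 + 8·11 = 12
h_47 = 7·12 + 2·4 + 8·0 = 1
h_48 = 7·1 + 2·12 + 8·4 = 11
h_49 = 7·11 + 2·1 + 8·12 = 6
h_50 = 7·6 + 2·11 + 8·1 = 7
h_51 = 7·7 + 2·6 + 8·11 = 6
h_52 = 7·6 + 2·7 + 8·6 = 0
h_53 = 7·0 + 2·6 + 8·7 = 3
h_54 = 7·3 + 2·0 + 8·6 = 4
h_55 = 7·4 + 2·3 + 8·0 = 8
h_56 = 7·8 + 2·4 + 8·3 = 10
h_57 = 7·10 + 2·8 + 8·4 = 1
h_58 = 7·1 + 2·10 + 8·8 = 0
h_59 = 7·0 + 2·1 + 8·10 = 4
h_60 = 7·4 + 2·0 + 8·1 = 10
h_61 = 7·10 + 2·4 + 8·0 = 0
h_62 = 7·0 + 2·10 + 8·4 = 0
h_63 = 7·0 + 2·0 + 8·10 = 2
h_64 = 7·2 + 2·0 + 8·0 = 1
h_65 = 7·1 + 2·2 + 8·0 = 11
h_66 = 7·11 + 2·1 + 8·2 = 4
h_67 = 7·4 + 2·11 + 8·1 = 6
h_68 = 7·6 + 2·4 + 8·11 = 8
h_69 = 7·8 + 2·6 + 8·4 = 9
h_70 = 7·9 + 2·8 + 8·6 = 10
h_71 = 7·10 + 2·9 + 8·8 = 9
h_72 = 7·9 + 2·10 + 8·9 = 12
h_73 = 7·12 + 2·9 + 8·10 = 0
h_74 = 7·0 + 2·12 + 8·9 = 5
h_75 = 7·5 + 2·0 + 8·12 = 1
h_76 = 7·1 + 2·5 + 8·0 = 4
h_77 = 7·4 + 2·1 + 8·5 = 5
h_78 = 7·5 + 2·4 + 8·1 = 12
h_79 = 7·12 + 2·5 + 8·4 = 9
h_80 = 7·9 + 2·12 + 8·5 = 10
h_81 = 7·10 + 2·9 + 8·12 = 2
h_82 = 7·2 + 2·10 + 8·9 = 2
h_83 = 7·2 + 2·2 + 8·10 = 7
h_84 = 7·7 + 2·2 + 8·2 = 4
h_85 = 7·4 + 2·7 + 8·2 = 6
h_86 = 7·6 + 2·4 + 8·7 = 2
h_87 = 7·2 + 2·6 + 8·4 = 6
h_88 = 7·6 + 2·2 + 8·6 = 3
h_89 = 7·3 + 2·6 + 8·2 = 10
h_90 = 7·10 + 2·3 + 8·6 = 7
h_91 = 7·7 + 2·10 + 8·3 = 2
h_92 = 7·2 + 2·7 + 8·10 = 4
h_93 = 7·4 + 2·2 + 8·7 = 10
h_94 = 7·10 + 2·4 + 8·2 = 3
h_95 = 7·3 + 2·10 + 8·4 = 8
h_96 = 7·8 + 2·3 + 8·10 = 12
h_97 = 7·12 + 2·8 + 8·3 = 7
h_98 = 7·7 + 2·12 + 8·8 = 7
h_99 = 7·7 + 2·7 + 8·12 = 3
h_100 = 7·3 + 2·7 + 8·7 = 0
h_101 = 7·0 + 2·3 + 8·7 = 10
h_102 = 7·10 + 2·0 + 8·3 = 3
h_103 = 7·3 + 2·10 + 8·0 = 2
h_104 = 7·2 + 2·3 + 8·10 = 9
h_105 = 7·9 + 2·2 + 8·3 = 0
h_106 = 7·0 + 2·9 + 8·2 = 8
h_107 = 7·8 + 2·0 + 8·9 = 11
h_108 = 7·11 + 2·8 + 8·0 = 2
h_109 = 7·2 + 2·11 + 8·8 = 9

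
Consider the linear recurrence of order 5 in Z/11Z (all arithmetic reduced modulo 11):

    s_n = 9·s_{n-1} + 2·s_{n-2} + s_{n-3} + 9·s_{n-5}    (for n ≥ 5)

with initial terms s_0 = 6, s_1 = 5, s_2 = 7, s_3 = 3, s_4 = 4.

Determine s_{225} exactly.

s_5 = 9·4 + 2·3 + 1·7 + 0·5 + 9·6 = 4
s_6 = 9·4 + 2·4 + 1·3 + 0·7 + 9·5 = 4
s_7 = 9·4 + 2·4 + 1·4 + 0·3 + 9·7 = 1
s_8 = 9·1 + 2·4 + 1·4 + 0·4 + 9·3 = 4
s_9 = 9·4 + 2·1 + 1·4 + 0·4 + 9·4 = 1
s_10 = 9·1 + 2·4 + 1·1 + 0·4 + 9·4 = 10
Continuing the recurrence:
  s_11 = 0;  s_12 = 8;  s_13 = 8;  s_14 = 9;  s_15 = 8;  s_16 = 10
  s_17 = 0;  s_18 = 1;  s_19 = 1;  s_20 = 6;  s_21 = 4;  s_22 = 5
  s_23 = 2;  s_24 = 8;  s_25 = 3;  s_26 = 4;  s_27 = 7;  s_28 = 4
  s_29 = 5;  s_30 = 10;  s_31 = 8;  s_32 = 6;  s_33 = 6;  s_34 = 9
  s_35 = 2;  s_36 = 4;  s_37 = 4;  s_38 = 1;  s_39 = 3;  s_40 = 7
  s_41 = 7;  s_42 = 6;  s_43 = 7;  s_44 = 10;  s_45 = 8;  s_46 = 8
  s_47 = 9;  s_48 = 3;  s_49 = 0;  s_50 = 10;  s_51 = 0;  s_52 = 2
  s_53 = 0;  s_54 = 4;  s_55 = 7;  s_56 = 5;  s_57 = 4;  s_58 = 9
  s_59 = 9;  s_60 = 1;  s_61 = 4;  s_62 = 6;  s_63 = 1;  s_64 = 7
  s_65 = 3;  s_66 = 1;  s_67 = 10;  s_68 = 5;  s_69 = 8;  s_70 = 9
  s_71 = 1;  s_72 = 4;  s_73 = 4;  s_74 = 7;  s_75 = 2;  s_76 = 1
  s_77 = 1;  s_78 = 5;  s_79 = 1;  s_80 = 5;  s_81 = 6;  s_82 = 8
  s_83 = 2;  s_84 = 5;  s_85 = 3;  s_86 = 5;  s_87 = 7;  s_88 = 6
  s_89 = 8;  s_90 = 8;  s_91 = 7;  s_92 = 7;  s_93 = 7;  s_94 = 2
  s_95 = 1;  s_96 = 6;  s_97 = 0;  s_98 = 10;  s_99 = 4;  s_100 = 10
  s_101 = 8;  s_102 = 8;  s_103 = 1;  s_104 = 3;  s_105 = 6;  s_106 = 1
  s_107 = 8;  s_108 = 1;  s_109 = 9;  s_110 = 2;  s_111 = 2;  s_112 = 4
  s_113 = 7;  s_114 = 0;  s_115 = 3;  s_116 = 8;  s_117 = 4;  s_118 = 8
  s_119 = 0;  s_120 = 3;  s_121 = 8;  s_122 = 4;  s_123 = 6;  s_124 = 4
  s_125 = 2;  s_126 = 5;  s_127 = 1;  s_128 = 9;  s_129 = 3;  s_130 = 9
  s_131 = 9;  s_132 = 1;  s_133 = 7;  s_134 = 2;  s_135 = 4;  s_136 = 7
  s_137 = 5;  s_138 = 5;  s_139 = 3;  s_140 = 1;  s_141 = 6;  s_142 = 5
  s_143 = 4;  s_144 = 2;  s_145 = 7;  s_146 = 4;  s_147 = 9;  s_148 = 0
  s_149 = 7;  s_150 = 3;  s_151 = 0;  s_152 = 6;  s_153 = 2;  s_154 = 5
  s_155 = 5;  s_156 = 2;  s_157 = 10;  s_158 = 7;  s_159 = 9;  s_160 = 7
  s_161 = 7;  s_162 = 0;  s_163 = 7;  s_164 = 8;  s_165 = 6;  s_166 = 8
  s_167 = 4;  s_168 = 0;  s_169 = 0;  s_170 = 3;  s_171 = 0;  s_172 = 9
  s_173 = 7;  s_174 = 4;  s_175 = 9;  s_176 = 8;  s_177 = 10;  s_178 = 2
  s_179 = 5;  s_180 = 8;  s_181 = 2;  s_182 = 8;  s_183 = 3;  s_184 = 2
  s_185 = 5;  s_186 = 4;  s_187 = 10;  s_188 = 9;  s_189 = 2;  s_190 = 3
  s_191 = 10;  s_192 = 1;  s_193 = 3;  s_194 = 2;  s_195 = 8;  s_196 = 4
  s_197 = 8;  s_198 = 5;  s_199 = 6;  s_200 = 1;  s_201 = 7;  s_202 = 0
  s_203 = 5;  s_204 = 7;  s_205 = 5;  s_206 = 6;  s_207 = 5;  s_208 = 8
  s_209 = 8;  s_210 = 6;  s_211 = 0;  s_212 = 10;  s_213 = 3;  s_214 = 9
  s_215 = 8;  s_216 = 5;  s_217 = 6;  s_218 = 0;  s_219 = 10;  s_220 = 3
  s_221 = 4;  s_222 = 7;  s_223 = 8
s_224 = 9·8 + 2·7 + 1·4 + 0·3 + 9·10 = 4
s_225 = 9·4 + 2·8 + 1·7 + 0·4 + 9·3 = 9

9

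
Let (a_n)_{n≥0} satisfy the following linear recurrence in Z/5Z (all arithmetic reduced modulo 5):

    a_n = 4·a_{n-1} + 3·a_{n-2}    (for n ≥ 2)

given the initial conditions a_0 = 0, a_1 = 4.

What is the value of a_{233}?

4

a_2 = 4·4 + 3·0 = 1
a_3 = 4·1 + 3·4 = 1
a_4 = 4·1 + 3·1 = 2
a_5 = 4·2 + 3·1 = 1
a_6 = 4·1 + 3·2 = 0
a_7 = 4·0 + 3·1 = 3
a_8 = 4·3 + 3·0 = 2
a_9 = 4·2 + 3·3 = 2
a_10 = 4·2 + 3·2 = 4
a_11 = 4·4 + 3·2 = 2
a_12 = 4·2 + 3·4 = 0
a_13 = 4·0 + 3·2 = 1
a_14 = 4·1 + 3·0 = 4
a_15 = 4·4 + 3·1 = 4
a_16 = 4·4 + 3·4 = 3
a_17 = 4·3 + 3·4 = 4
a_18 = 4·4 + 3·3 = 0
a_19 = 4·0 + 3·4 = 2
a_20 = 4·2 + 3·0 = 3
a_21 = 4·3 + 3·2 = 3
a_22 = 4·3 + 3·3 = 1
a_23 = 4·1 + 3·3 = 3
a_24 = 4·3 + 3·1 = 0
a_25 = 4·0 + 3·3 = 4
(a_24, a_25) = (0, 4) = (a_0, a_1), so the sequence has period 24.
233 ≡ 17 (mod 24), hence a_233 = a_17 = 4.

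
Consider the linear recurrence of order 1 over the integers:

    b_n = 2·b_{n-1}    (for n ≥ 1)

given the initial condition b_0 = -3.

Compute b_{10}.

-3072

b_1 = 2·-3 = -6
b_2 = 2·-6 = -12
b_3 = 2·-12 = -24
b_4 = 2·-24 = -48
b_5 = 2·-48 = -96
b_6 = 2·-96 = -192
b_7 = 2·-192 = -384
b_8 = 2·-384 = -768
b_9 = 2·-768 = -1536
b_10 = 2·-1536 = -3072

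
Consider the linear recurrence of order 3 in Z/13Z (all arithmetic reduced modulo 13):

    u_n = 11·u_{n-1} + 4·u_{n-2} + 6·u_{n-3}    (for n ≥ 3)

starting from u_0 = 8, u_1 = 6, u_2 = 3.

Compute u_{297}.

2

u_3 = 11·3 + 4·6 + 6·8 = 1
u_4 = 11·1 + 4·3 + 6·6 = 7
u_5 = 11·7 + 4·1 + 6·3 = 8
u_6 = 11·8 + 4·7 + 6·1 = 5
u_7 = 11·5 + 4·8 + 6·7 = 12
u_8 = 11·12 + 4·5 + 6·8 = 5
Continuing the recurrence:
  u_9 = 3;  u_10 = 8;  u_11 = 0;  u_12 = 11;  u_13 = 0;  u_14 = 5
  u_15 = 4;  u_16 = 12;  u_17 = 9;  u_18 = 2;  u_19 = 0;  u_20 = 10
  u_21 = 5;  u_22 = 4;  u_23 = 7;  u_24 = 6;  u_25 = 1;  u_26 = 12
  u_27 = 3;  u_28 = 9;  u_29 = 1;  u_30 = 0;  u_31 = 6;  u_32 = 7
  u_33 = 10;  u_34 = 5;  u_35 = 7;  u_36 = 1;  u_37 = 4;  u_38 = 12
  u_39 = 11;  u_40 = 11;  u_41 = 3;  u_42 = 0;  u_43 = 0;  u_44 = 5
  u_45 = 3;  u_46 = 1;  u_47 = 1;  u_48 = 7;  u_49 = 9;  u_50 = 3
  u_51 = 7;  u_52 = 0;  u_53 = 7;  u_54 = 2;  u_55 = 11;  u_56 = 2
  u_57 = 0;  u_58 = 9;  u_59 = 7;  u_60 = 9;  u_61 = 12;  u_62 = 2
  u_63 = 7;  u_64 = 1;  u_65 = 12;  u_66 = 9;  u_67 = 10;  u_68 = 10
  u_69 = 9;  u_70 = 4;  u_71 = 10;  u_72 = 11;  u_73 = 3;  u_74 = 7
  u_75 = 12;  u_76 = 9;  u_77 = 7;  u_78 = 3;  u_79 = 11;  u_80 = 6
  u_81 = 11;  u_82 = 3;  u_83 = 9;  u_84 = 8;  u_85 = 12;  u_86 = 10
  u_87 = 11;  u_88 = 12;  u_89 = 2;  u_90 = 6;  u_91 = 3;  u_92 = 4
  u_93 = 1;  u_94 = 6;  u_95 = 3;  u_96 = 11;  u_97 = 0;  u_98 = 10
  u_99 = 7;  u_100 = 0;  u_101 = 10;  u_102 = 9;  u_103 = 9;  u_104 = 0
  u_105 = 12;  u_106 = 4;  u_107 = 1;  u_108 = 8;  u_109 = 12;  u_110 = 1
  u_111 = 3;  u_112 = 5;  u_113 = 8;  u_114 = 9;  u_115 = 5;  u_116 = 9
  u_117 = 4;  u_118 = 6;  u_119 = 6;  u_120 = 10;  u_121 = 1;  u_122 = 9
  u_123 = 7;  u_124 = 2;  u_125 = 0;  u_126 = 11;  u_127 = 3;  u_128 = 12
  u_129 = 2;  u_130 = 10;  u_131 = 8;  u_132 = 10;  u_133 = 7;  u_134 = 9
  u_135 = 5;  u_136 = 3;  u_137 = 3;  u_138 = 10;  u_139 = 10;  u_140 = 12
  u_141 = 11;  u_142 = 8;  u_143 = 9;  u_144 = 2;  u_145 = 2;  u_146 = 6
  u_147 = 8;  u_148 = 7;  u_149 = 2;  u_150 = 7;  u_151 = 10;  u_152 = 7
  u_153 = 3;  u_154 = 4;  u_155 = 7;  u_156 = 7;  u_157 = 12;  u_158 = 7
  u_159 = 11;  u_160 = 0;  u_161 = 8;  u_162 = 11;  u_163 = 10;  u_164 = 7
  u_165 = 1;  u_166 = 8;  u_167 = 4;  u_168 = 4;  u_169 = 4;  u_170 = 6
  u_171 = 2;  u_172 = 5;  u_173 = 8;  u_174 = 3;  u_175 = 4;  u_176 = 0
  u_177 = 8;  u_178 = 8;  u_179 = 3;  u_180 = 9;  u_181 = 3;  u_182 = 9
  u_183 = 9;  u_184 = 10;  u_185 = 5;  u_186 = 6;  u_187 = 3;  u_188 = 9
  u_189 = 4;  u_190 = 7;  u_191 = 4;  u_192 = 5;  u_193 = 9;  u_194 = 0
  u_195 = 1;  u_196 = 0;  u_197 = 4;  u_198 = 11;  u_199 = 7;  u_200 = 2
  u_201 = 12;  u_202 = 0;  u_203 = 8;  u_204 = 4;  u_205 = 11;  u_206 = 3
  u_207 = 10;  u_208 = 6;  u_209 = 7;  u_210 = 5;  u_211 = 2;  u_212 = 6
  u_213 = 0;  u_214 = 10;  u_215 = 3;  u_216 = 8;  u_217 = 4;  u_218 = 3
  u_219 = 6;  u_220 = 11;  u_221 = 7;  u_222 = 1;  u_223 = 1;  u_224 = 5
  u_225 = 0;  u_226 = 0;  u_227 = 4;  u_228 = 5;  u_229 = 6;  u_230 = 6
  u_231 = 3;  u_232 = 2;  u_233 = 5;  u_234 = 3;  u_235 = 0;  u_236 = 3
  u_237 = 12;  u_238 = 1;  u_239 = 12;  u_240 = 0;  u_241 = 2;  u_242 = 3
  u_243 = 2;  u_244 = 7;  u_245 = 12;  u_246 = 3;  u_247 = 6;  u_248 = 7
  u_249 = 2;  u_250 = 8;  u_251 = 8;  u_252 = 2;  u_253 = 11;  u_254 = 8
  u_255 = 1;  u_256 = 5;  u_257 = 3;  u_258 = 7;  u_259 = 2;  u_260 = 3
  u_261 = 5;  u_262 = 1;  u_263 = 10;  u_264 = 1;  u_265 = 5;  u_266 = 2
  u_267 = 9;  u_268 = 7;  u_269 = 8;  u_270 = 1;  u_271 = 7;  u_272 = 12
  u_273 = 10;  u_274 = 5;  u_275 = 11;  u_276 = 6;  u_277 = 10;  u_278 = 5
  u_279 = 1;  u_280 = 0;  u_281 = 8;  u_282 = 3;  u_283 = 0;  u_284 = 8
  u_285 = 2;  u_286 = 2;  u_287 = 0;  u_288 = 7;  u_289 = 11;  u_290 = 6
  u_291 = 9;  u_292 = 7;  u_293 = 6;  u_294 = 5;  u_295 = 4
u_296 = 11·4 + 4·5 + 6·6 = 9
u_297 = 11·9 + 4·4 + 6·5 = 2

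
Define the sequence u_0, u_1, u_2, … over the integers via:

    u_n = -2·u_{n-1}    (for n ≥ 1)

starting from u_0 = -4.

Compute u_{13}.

u_1 = -2·-4 = 8
u_2 = -2·8 = -16
u_3 = -2·-16 = 32
u_4 = -2·32 = -64
u_5 = -2·-64 = 128
u_6 = -2·128 = -256
u_7 = -2·-256 = 512
u_8 = -2·512 = -1024
u_9 = -2·-1024 = 2048
u_10 = -2·2048 = -4096
u_11 = -2·-4096 = 8192
u_12 = -2·8192 = -16384
u_13 = -2·-16384 = 32768

32768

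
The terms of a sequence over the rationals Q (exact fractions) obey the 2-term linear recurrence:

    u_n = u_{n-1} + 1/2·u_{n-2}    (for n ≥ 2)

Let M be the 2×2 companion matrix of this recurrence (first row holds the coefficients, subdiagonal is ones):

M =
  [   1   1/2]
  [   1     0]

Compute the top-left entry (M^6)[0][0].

41/8

(M^6)[0][0] is the top entry after applying M 6 times to the unit state (1, 0). Equivalently it is h_{7} for the auxiliary sequence (h_n) obeying the same recurrence with h_1 = 1 and h_i = 0 for 0 ≤ i < 1:
h_2 = 1·1 + 1/2·0 = 1
h_3 = 1·1 + 1/2·1 = 3/2
h_4 = 1·3/2 + 1/2·1 = 2
h_5 = 1·2 + 1/2·3/2 = 11/4
h_6 = 1·11/4 + 1/2·2 = 15/4
h_7 = 1·15/4 + 1/2·11/4 = 41/8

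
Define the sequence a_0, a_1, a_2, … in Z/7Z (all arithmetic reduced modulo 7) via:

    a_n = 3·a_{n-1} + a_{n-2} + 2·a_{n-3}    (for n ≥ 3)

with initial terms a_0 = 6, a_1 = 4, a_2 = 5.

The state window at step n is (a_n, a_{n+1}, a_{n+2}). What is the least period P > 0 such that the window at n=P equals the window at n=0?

171

n=0: window = (6, 4, 5)
n=1: window = (4, 5, 3)
n=2: window = (5, 3, 1)
n=3: window = (3, 1, 2)
n=4: window = (1, 2, 6)
n=5: window = (2, 6, 1)
n=6: window = (6, 1, 6)
n=7: window = (1, 6, 3)
n=8: window = (6, 3, 3)
n=9: window = (3, 3, 3)
n=10: window = (3, 3, 4)
n=11: window = (3, 4, 0)
n=12: window = (4, 0, 3)
n=13: window = (0, 3, 3)
n=14: window = (3, 3, 5)
n=15: window = (3, 5, 3)
n=16: window = (5, 3, 6)
n=17: window = (3, 6, 3)
n=18: window = (6, 3, 0)
n=19: window = (3, 0, 1)
n=20: window = (0, 1, 2)
n=21: window = (1, 2, 0)
n=22: window = (2, 0, 4)
n=23: window = (0, 4, 2)
n=24: window = (4, 2, 3)
n=25: window = (2, 3, 5)
n=26: window = (3, 5, 1)
n=27: window = (5, 1, 0)
n=28: window = (1, 0, 4)
n=29: window = (0, 4, 0)
n=30: window = (4, 0, 4)
n=31: window = (0, 4, 6)
n=32: window = (4, 6, 1)
n=33: window = (6, 1, 3)
n=34: window = (1, 3, 1)
n=35: window = (3, 1, 1)
n=36: window = (1, 1, 3)
n=37: window = (1, 3, 5)
n=38: window = (3, 5, 6)
n=39: window = (5, 6, 1)
n=40: window = (6, 1, 5)
…
n=169: window = (5, 4, 6)
n=170: window = (4, 6, 4)
n=171: window = (6, 4, 5)
window at n=171 equals window at n=0 → period = 171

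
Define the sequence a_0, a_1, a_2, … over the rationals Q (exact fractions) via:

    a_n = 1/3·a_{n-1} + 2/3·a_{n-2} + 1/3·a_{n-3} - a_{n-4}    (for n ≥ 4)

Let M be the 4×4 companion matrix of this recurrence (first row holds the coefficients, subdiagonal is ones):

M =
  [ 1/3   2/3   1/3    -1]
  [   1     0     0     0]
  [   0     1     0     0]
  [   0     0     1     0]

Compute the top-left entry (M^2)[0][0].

7/9

(M^2)[0][0] is the top entry after applying M 2 times to the unit state (1, 0, 0, 0). Equivalently it is h_{5} for the auxiliary sequence (h_n) obeying the same recurrence with h_3 = 1 and h_i = 0 for 0 ≤ i < 3:
h_4 = 1/3·1 + 2/3·0 + 1/3·0 + -1·0 = 1/3
h_5 = 1/3·1/3 + 2/3·1 + 1/3·0 + -1·0 = 7/9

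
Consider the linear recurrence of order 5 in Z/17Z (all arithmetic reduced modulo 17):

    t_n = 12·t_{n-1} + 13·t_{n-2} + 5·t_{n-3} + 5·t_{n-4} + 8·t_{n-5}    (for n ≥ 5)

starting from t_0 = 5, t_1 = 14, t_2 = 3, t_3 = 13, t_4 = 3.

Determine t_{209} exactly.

t_5 = 12·3 + 13·13 + 5·3 + 5·14 + 8·5 = 7
t_6 = 12·7 + 13·3 + 5·13 + 5·3 + 8·14 = 9
t_7 = 12·9 + 13·7 + 5·3 + 5·13 + 8·3 = 14
t_8 = 12·14 + 13·9 + 5·7 + 5·3 + 8·13 = 14
t_9 = 12·14 + 13·14 + 5·9 + 5·7 + 8·3 = 12
t_10 = 12·12 + 13·14 + 5·14 + 5·9 + 8·7 = 4
Continuing the recurrence:
  t_11 = 8;  t_12 = 16;  t_13 = 12;  t_14 = 15;  t_15 = 12;  t_16 = 16
  t_17 = 16;  t_18 = 2;  t_19 = 16;  t_20 = 15;  t_21 = 11;  t_22 = 1
  t_23 = 3;  t_24 = 1;  t_25 = 10;  t_26 = 3;  t_27 = 7;  t_28 = 15
  t_29 = 4;  t_30 = 16;  t_31 = 4;  t_32 = 16;  t_33 = 5;  t_34 = 9
  t_35 = 10;  t_36 = 0;  t_37 = 5;  t_38 = 8;  t_39 = 11;  t_40 = 1
  t_41 = 16;  t_42 = 0;  t_43 = 9;  t_44 = 9;  t_45 = 7;  t_46 = 0
  t_47 = 11;  t_48 = 12;  t_49 = 3;  t_50 = 14;  t_51 = 16;  t_52 = 10
  t_53 = 16;  t_54 = 3;  t_55 = 10;  t_56 = 9;  t_57 = 5;  t_58 = 13
  t_59 = 0;  t_60 = 13;  t_61 = 12;  t_62 = 10;  t_63 = 3;  t_64 = 2
  t_65 = 5;  t_66 = 9;  t_67 = 6;  t_68 = 10;  t_69 = 12;  t_70 = 15
  t_71 = 12;  t_72 = 4;  t_73 = 11;  t_74 = 7;  t_75 = 2;  t_76 = 14
  t_77 = 10;  t_78 = 10;  t_79 = 12;  t_80 = 2;  t_81 = 1;  t_82 = 7
  t_83 = 9;  t_84 = 4;  t_85 = 0;  t_86 = 4;  t_87 = 16;  t_88 = 13
  t_89 = 8;  t_90 = 8;  t_91 = 3;  t_92 = 16;  t_93 = 7;  t_94 = 3
  t_95 = 14;  t_96 = 6;  t_97 = 7;  t_98 = 14;  t_99 = 9;  t_100 = 8
  t_101 = 9;  t_102 = 9;  t_103 = 14;  t_104 = 0;  t_105 = 13;  t_106 = 3
  t_107 = 7;  t_108 = 11;  t_109 = 14;  t_110 = 6;  t_111 = 11;  t_112 = 0
  t_113 = 8;  t_114 = 4;  t_115 = 0;  t_116 = 10;  t_117 = 10;  t_118 = 11
  t_119 = 4;  t_120 = 2;  t_121 = 6;  t_122 = 15;  t_123 = 2;  t_124 = 2
  t_125 = 1;  t_126 = 1;  t_127 = 12;  t_128 = 1;  t_129 = 7;  t_130 = 0
  t_131 = 11;  t_132 = 13;  t_133 = 2;  t_134 = 15;  t_135 = 3;  t_136 = 3
  t_137 = 9;  t_138 = 15;  t_139 = 5;  t_140 = 16;  t_141 = 10;  t_142 = 7
  t_143 = 14;  t_144 = 4;  t_145 = 1;  t_146 = 11;  t_147 = 2;  t_148 = 15
  t_149 = 9;  t_150 = 2;  t_151 = 8;  t_152 = 3;  t_153 = 9;  t_154 = 14
  t_155 = 16;  t_156 = 5;  t_157 = 16;  t_158 = 3;  t_159 = 2;  t_160 = 7
  t_161 = 7;  t_162 = 5;  t_163 = 16;  t_164 = 3;  t_165 = 3;  t_166 = 15
  t_167 = 14;  t_168 = 11;  t_169 = 3;  t_170 = 8;  t_171 = 6;  t_172 = 1
  t_173 = 12;  t_174 = 13;  t_175 = 3;  t_176 = 12;  t_177 = 10;  t_178 = 10
  t_179 = 4;  t_180 = 6;  t_181 = 14;  t_182 = 5;  t_183 = 15;  t_184 = 3
  t_185 = 0;  t_186 = 13;  t_187 = 14;  t_188 = 13;  t_189 = 2;  t_190 = 5
  t_191 = 2;  t_192 = 4;  t_193 = 9;  t_194 = 7;  t_195 = 16;  t_196 = 7
  t_197 = 13;  t_198 = 9;  t_199 = 6;  t_200 = 9;  t_201 = 12;  t_202 = 15
  t_203 = 7;  t_204 = 7;  t_205 = 8;  t_206 = 2;  t_207 = 12
t_208 = 12·12 + 13·2 + 5·8 + 5·7 + 8·7 = 12
t_209 = 12·12 + 13·12 + 5·2 + 5·8 + 8·7 = 15

15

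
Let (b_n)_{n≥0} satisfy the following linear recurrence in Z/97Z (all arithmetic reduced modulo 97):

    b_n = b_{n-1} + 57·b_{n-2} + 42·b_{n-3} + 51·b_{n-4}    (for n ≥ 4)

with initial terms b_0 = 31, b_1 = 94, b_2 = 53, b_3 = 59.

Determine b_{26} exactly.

b_4 = 1·59 + 57·53 + 42·94 + 51·31 = 73
b_5 = 1·73 + 57·59 + 42·53 + 51·94 = 77
b_6 = 1·77 + 57·73 + 42·59 + 51·53 = 10
b_7 = 1·10 + 57·77 + 42·73 + 51·59 = 95
b_8 = 1·95 + 57·10 + 42·77 + 51·73 = 56
b_9 = 1·56 + 57·95 + 42·10 + 51·77 = 21
b_10 = 1·21 + 57·56 + 42·95 + 51·10 = 50
b_11 = 1·50 + 57·21 + 42·56 + 51·95 = 5
b_12 = 1·5 + 57·50 + 42·21 + 51·56 = 94
b_13 = 1·94 + 57·5 + 42·50 + 51·21 = 58
b_14 = 1·58 + 57·94 + 42·5 + 51·50 = 28
b_15 = 1·28 + 57·58 + 42·94 + 51·5 = 68
b_16 = 1·68 + 57·28 + 42·58 + 51·94 = 67
b_17 = 1·67 + 57·68 + 42·28 + 51·58 = 26
b_18 = 1·26 + 57·67 + 42·68 + 51·28 = 78
b_19 = 1·78 + 57·26 + 42·67 + 51·68 = 82
b_20 = 1·82 + 57·78 + 42·26 + 51·67 = 16
b_21 = 1·16 + 57·82 + 42·78 + 51·26 = 77
b_22 = 1·77 + 57·16 + 42·82 + 51·78 = 69
b_23 = 1·69 + 57·77 + 42·16 + 51·82 = 0
b_24 = 1·0 + 57·69 + 42·77 + 51·16 = 29
b_25 = 1·29 + 57·0 + 42·69 + 51·77 = 64
b_26 = 1·64 + 57·29 + 42·0 + 51·69 = 95

95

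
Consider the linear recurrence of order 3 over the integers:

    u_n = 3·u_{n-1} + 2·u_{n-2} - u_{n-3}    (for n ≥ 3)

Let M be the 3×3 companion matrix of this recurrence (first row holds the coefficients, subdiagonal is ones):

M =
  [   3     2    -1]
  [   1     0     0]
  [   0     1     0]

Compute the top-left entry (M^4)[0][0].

(M^4)[0][0] is the top entry after applying M 4 times to the unit state (1, 0, 0). Equivalently it is h_{6} for the auxiliary sequence (h_n) obeying the same recurrence with h_2 = 1 and h_i = 0 for 0 ≤ i < 2:
h_3 = 3·1 + 2·0 + -1·0 = 3
h_4 = 3·3 + 2·1 + -1·0 = 11
h_5 = 3·11 + 2·3 + -1·1 = 38
h_6 = 3·38 + 2·11 + -1·3 = 133

133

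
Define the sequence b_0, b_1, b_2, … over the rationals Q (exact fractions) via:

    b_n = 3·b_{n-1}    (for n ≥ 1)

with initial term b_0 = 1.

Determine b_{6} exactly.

b_1 = 3·1 = 3
b_2 = 3·3 = 9
b_3 = 3·9 = 27
b_4 = 3·27 = 81
b_5 = 3·81 = 243
b_6 = 3·243 = 729

729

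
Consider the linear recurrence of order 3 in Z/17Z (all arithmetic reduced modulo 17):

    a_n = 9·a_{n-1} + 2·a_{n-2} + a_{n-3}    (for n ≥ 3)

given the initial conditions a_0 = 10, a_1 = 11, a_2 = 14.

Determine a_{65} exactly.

a_3 = 9·14 + 2·11 + 1·10 = 5
a_4 = 9·5 + 2·14 + 1·11 = 16
a_5 = 9·16 + 2·5 + 1·14 = 15
a_6 = 9·15 + 2·16 + 1·5 = 2
a_7 = 9·2 + 2·15 + 1·16 = 13
a_8 = 9·13 + 2·2 + 1·15 = 0
a_9 = 9·0 + 2·13 + 1·2 = 11
a_10 = 9·11 + 2·0 + 1·13 = 10
a_11 = 9·10 + 2·11 + 1·0 = 10
a_12 = 9·10 + 2·10 + 1·11 = 2
a_13 = 9·2 + 2·10 + 1·10 = 14
a_14 = 9·14 + 2·2 + 1·10 = 4
a_15 = 9·4 + 2·14 + 1·2 = 15
a_16 = 9·15 + 2·4 + 1·14 = 4
a_17 = 9·4 + 2·15 + 1·4 = 2
a_18 = 9·2 + 2·4 + 1·15 = 7
a_19 = 9·7 + 2·2 + 1·4 = 3
a_20 = 9·3 + 2·7 + 1·2 = 9
a_21 = 9·9 + 2·3 + 1·7 = 9
a_22 = 9·9 + 2·9 + 1·3 = 0
a_23 = 9·0 + 2·9 + 1·9 = 10
a_24 = 9·10 + 2·0 + 1·9 = 14
a_25 = 9·14 + 2·10 + 1·0 = 10
a_26 = 9·10 + 2·14 + 1·10 = 9
a_27 = 9·9 + 2·10 + 1·14 = 13
a_28 = 9·13 + 2·9 + 1·10 = 9
a_29 = 9·9 + 2·13 + 1·9 = 14
a_30 = 9·14 + 2·9 + 1·13 = 4
a_31 = 9·4 + 2·14 + 1·9 = 5
a_32 = 9·5 + 2·4 + 1·14 = 16
a_33 = 9·16 + 2·5 + 1·4 = 5
a_34 = 9·5 + 2·16 + 1·5 = 14
a_35 = 9·14 + 2·5 + 1·16 = 16
a_36 = 9·16 + 2·14 + 1·5 = 7
a_37 = 9·7 + 2·16 + 1·14 = 7
a_38 = 9·7 + 2·7 + 1·16 = 8
a_39 = 9·8 + 2·7 + 1·7 = 8
a_40 = 9·8 + 2·8 + 1·7 = 10
a_41 = 9·10 + 2·8 + 1·8 = 12
a_42 = 9·12 + 2·10 + 1·8 = 0
a_43 = 9·0 + 2·12 + 1·10 = 0
a_44 = 9·0 + 2·0 + 1·12 = 12
a_45 = 9·12 + 2·0 + 1·0 = 6
a_46 = 9·6 + 2·12 + 1·0 = 10
a_47 = 9·10 + 2·6 + 1·12 = 12
a_48 = 9·12 + 2·10 + 1·6 = 15
a_49 = 9·15 + 2·12 + 1·10 = 16
a_50 = 9·16 + 2·15 + 1·12 = 16
a_51 = 9·16 + 2·16 + 1·15 = 4
a_52 = 9·4 + 2·16 + 1·16 = 16
a_53 = 9·16 + 2·4 + 1·16 = 15
a_54 = 9·15 + 2·16 + 1·4 = 1
a_55 = 9·1 + 2·15 + 1·16 = 4
a_56 = 9·4 + 2·1 + 1·15 = 2
a_57 = 9·2 + 2·4 + 1·1 = 10
a_58 = 9·10 + 2·2 + 1·4 = 13
a_59 = 9·13 + 2·10 + 1·2 = 3
a_60 = 9·3 + 2·13 + 1·10 = 12
a_61 = 9·12 + 2·3 + 1·13 = 8
a_62 = 9·8 + 2·12 + 1·3 = 14
a_63 = 9·14 + 2·8 + 1·12 = 1
a_64 = 9·1 + 2·14 + 1·8 = 11
a_65 = 9·11 + 2·1 + 1·14 = 13

13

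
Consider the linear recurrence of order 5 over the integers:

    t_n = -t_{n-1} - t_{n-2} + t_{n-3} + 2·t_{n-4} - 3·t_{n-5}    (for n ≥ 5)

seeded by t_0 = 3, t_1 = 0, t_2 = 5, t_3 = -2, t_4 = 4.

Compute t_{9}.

t_5 = -1·4 + -1·-2 + 1·5 + 2·0 + -3·3 = -6
t_6 = -1·-6 + -1·4 + 1·-2 + 2·5 + -3·0 = 10
t_7 = -1·10 + -1·-6 + 1·4 + 2·-2 + -3·5 = -19
t_8 = -1·-19 + -1·10 + 1·-6 + 2·4 + -3·-2 = 17
t_9 = -1·17 + -1·-19 + 1·10 + 2·-6 + -3·4 = -12

-12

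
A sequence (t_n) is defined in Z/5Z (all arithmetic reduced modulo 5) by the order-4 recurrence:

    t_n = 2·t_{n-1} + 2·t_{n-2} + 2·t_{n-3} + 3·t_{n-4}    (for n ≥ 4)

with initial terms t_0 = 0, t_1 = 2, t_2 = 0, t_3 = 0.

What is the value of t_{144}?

4

t_4 = 2·0 + 2·0 + 2·2 + 3·0 = 4
t_5 = 2·4 + 2·0 + 2·0 + 3·2 = 4
t_6 = 2·4 + 2·4 + 2·0 + 3·0 = 1
t_7 = 2·1 + 2·4 + 2·4 + 3·0 = 3
t_8 = 2·3 + 2·1 + 2·4 + 3·4 = 3
t_9 = 2·3 + 2·3 + 2·1 + 3·4 = 1
t_10 = 2·1 + 2·3 + 2·3 + 3·1 = 2
t_11 = 2·2 + 2·1 + 2·3 + 3·3 = 1
t_12 = 2·1 + 2·2 + 2·1 + 3·3 = 2
t_13 = 2·2 + 2·1 + 2·2 + 3·1 = 3
t_14 = 2·3 + 2·2 + 2·1 + 3·2 = 3
t_15 = 2·3 + 2·3 + 2·2 + 3·1 = 4
t_16 = 2·4 + 2·3 + 2·3 + 3·2 = 1
t_17 = 2·1 + 2·4 + 2·3 + 3·3 = 0
t_18 = 2·0 + 2·1 + 2·4 + 3·3 = 4
t_19 = 2·4 + 2·0 + 2·1 + 3·4 = 2
t_20 = 2·2 + 2·4 + 2·0 + 3·1 = 0
t_21 = 2·0 + 2·2 + 2·4 + 3·0 = 2
t_22 = 2·2 + 2·0 + 2·2 + 3·4 = 0
t_23 = 2·0 + 2·2 + 2·0 + 3·2 = 0
(t_20, t_21, t_22, t_23) = (0, 2, 0, 0) = (t_0, t_1, t_2, t_3), so the sequence has period 20.
144 ≡ 4 (mod 20), hence t_144 = t_4 = 4.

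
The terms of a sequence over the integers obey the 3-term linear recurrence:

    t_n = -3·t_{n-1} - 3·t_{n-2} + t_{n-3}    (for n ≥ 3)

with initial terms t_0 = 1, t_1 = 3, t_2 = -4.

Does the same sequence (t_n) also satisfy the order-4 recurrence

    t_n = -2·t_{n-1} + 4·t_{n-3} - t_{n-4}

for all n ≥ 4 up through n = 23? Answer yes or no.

Terms t_0..t_23: 1, 3, -4, 4, 3, -25, 70, -132, 161, -17, -564, 1904, -4037, 5835, -3490, -11072, 49521, -118837, 196876, -184596, -155677, 1217695, -3370650, 6303188
n=4: candidate gives 3, actual t_4 = 3 ✓
n=5: candidate gives -25, actual t_5 = -25 ✓
n=6: candidate gives 70, actual t_6 = 70 ✓
n=7: candidate gives -132, actual t_7 = -132 ✓
n=8: candidate gives 161, actual t_8 = 161 ✓
n=9: candidate gives -17, actual t_9 = -17 ✓
n=10: candidate gives -564, actual t_10 = -564 ✓
n=11: candidate gives 1904, actual t_11 = 1904 ✓
n=12: candidate gives -4037, actual t_12 = -4037 ✓
n=13: candidate gives 5835, actual t_13 = 5835 ✓
n=14: candidate gives -3490, actual t_14 = -3490 ✓
n=15: candidate gives -11072, actual t_15 = -11072 ✓
n=16: candidate gives 49521, actual t_16 = 49521 ✓
n=17: candidate gives -118837, actual t_17 = -118837 ✓
n=18: candidate gives 196876, actual t_18 = 196876 ✓
n=19: candidate gives -184596, actual t_19 = -184596 ✓
n=20: candidate gives -155677, actual t_20 = -155677 ✓
n=21: candidate gives 1217695, actual t_21 = 1217695 ✓
n=22: candidate gives -3370650, actual t_22 = -3370650 ✓
n=23: candidate gives 6303188, actual t_23 = 6303188 ✓

yes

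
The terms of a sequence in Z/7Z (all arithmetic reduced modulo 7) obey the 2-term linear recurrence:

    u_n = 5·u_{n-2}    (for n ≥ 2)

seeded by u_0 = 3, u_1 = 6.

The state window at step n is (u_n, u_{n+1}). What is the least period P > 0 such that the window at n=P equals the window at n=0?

n=0: window = (3, 6)
n=1: window = (6, 1)
n=2: window = (1, 2)
n=3: window = (2, 5)
n=4: window = (5, 3)
n=5: window = (3, 4)
n=6: window = (4, 1)
n=7: window = (1, 6)
n=8: window = (6, 5)
n=9: window = (5, 2)
n=10: window = (2, 4)
n=11: window = (4, 3)
n=12: window = (3, 6)
window at n=12 equals window at n=0 → period = 12

12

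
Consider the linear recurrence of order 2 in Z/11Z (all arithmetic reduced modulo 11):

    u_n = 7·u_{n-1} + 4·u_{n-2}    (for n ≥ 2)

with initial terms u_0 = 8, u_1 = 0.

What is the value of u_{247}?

u_2 = 7·0 + 4·8 = 10
u_3 = 7·10 + 4·0 = 4
u_4 = 7·4 + 4·10 = 2
u_5 = 7·2 + 4·4 = 8
u_6 = 7·8 + 4·2 = 9
u_7 = 7·9 + 4·8 = 7
u_8 = 7·7 + 4·9 = 8
u_9 = 7·8 + 4·7 = 7
u_10 = 7·7 + 4·8 = 4
u_11 = 7·4 + 4·7 = 1
u_12 = 7·1 + 4·4 = 1
u_13 = 7·1 + 4·1 = 0
u_14 = 7·0 + 4·1 = 4
u_15 = 7·4 + 4·0 = 6
u_16 = 7·6 + 4·4 = 3
u_17 = 7·3 + 4·6 = 1
u_18 = 7·1 + 4·3 = 8
u_19 = 7·8 + 4·1 = 5
u_20 = 7·5 + 4·8 = 1
u_21 = 7·1 + 4·5 = 5
u_22 = 7·5 + 4·1 = 6
u_23 = 7·6 + 4·5 = 7
u_24 = 7·7 + 4·6 = 7
u_25 = 7·7 + 4·7 = 0
u_26 = 7·0 + 4·7 = 6
u_27 = 7·6 + 4·0 = 9
u_28 = 7·9 + 4·6 = 10
u_29 = 7·10 + 4·9 = 7
u_30 = 7·7 + 4·10 = 1
u_31 = 7·1 + 4·7 = 2
u_32 = 7·2 + 4·1 = 7
u_33 = 7·7 + 4·2 = 2
u_34 = 7·2 + 4·7 = 9
u_35 = 7·9 + 4·2 = 5
u_36 = 7·5 + 4·9 = 5
u_37 = 7·5 + 4·5 = 0
u_38 = 7·0 + 4·5 = 9
u_39 = 7·9 + 4·0 = 8
u_40 = 7·8 + 4·9 = 4
u_41 = 7·4 + 4·8 = 5
u_42 = 7·5 + 4·4 = 7
u_43 = 7·7 + 4·5 = 3
u_44 = 7·3 + 4·7 = 5
u_45 = 7·5 + 4·3 = 3
u_46 = 7·3 + 4·5 = 8
u_47 = 7·8 + 4·3 = 2
u_48 = 7·2 + 4·8 = 2
u_49 = 7·2 + 4·2 = 0
u_50 = 7·0 + 4·2 = 8
u_51 = 7·8 + 4·0 = 1
u_52 = 7·1 + 4·8 = 6
u_53 = 7·6 + 4·1 = 2
u_54 = 7·2 + 4·6 = 5
u_55 = 7·5 + 4·2 = 10
u_56 = 7·10 + 4·5 = 2
u_57 = 7·2 + 4·10 = 10
u_58 = 7·10 + 4·2 = 1
u_59 = 7·1 + 4·10 = 3
u_60 = 7·3 + 4·1 = 3
u_61 = 7·3 + 4·3 = 0
u_62 = 7·0 + 4·3 = 1
u_63 = 7·1 + 4·0 = 7
u_64 = 7·7 + 4·1 = 9
u_65 = 7·9 + 4·7 = 3
u_66 = 7·3 + 4·9 = 2
u_67 = 7·2 + 4·3 = 4
u_68 = 7·4 + 4·2 = 3
u_69 = 7·3 + 4·4 = 4
u_70 = 7·4 + 4·3 = 7
u_71 = 7·7 + 4·4 = 10
u_72 = 7·10 + 4·7 = 10
u_73 = 7·10 + 4·10 = 0
u_74 = 7·0 + 4·10 = 7
u_75 = 7·7 + 4·0 = 5
u_76 = 7·5 + 4·7 = 8
u_77 = 7·8 + 4·5 = 10
u_78 = 7·10 + 4·8 = 3
u_79 = 7·3 + 4·10 = 6
u_80 = 7·6 + 4·3 = 10
u_81 = 7·10 + 4·6 = 6
u_82 = 7·6 + 4·10 = 5
u_83 = 7·5 + 4·6 = 4
u_84 = 7·4 + 4·5 = 4
u_85 = 7·4 + 4·4 = 0
u_86 = 7·0 + 4·4 = 5
u_87 = 7·5 + 4·0 = 2
u_88 = 7·2 + 4·5 = 1
u_89 = 7·1 + 4·2 = 4
u_90 = 7·4 + 4·1 = 10
u_91 = 7·10 + 4·4 = 9
u_92 = 7·9 + 4·10 = 4
u_93 = 7·4 + 4·9 = 9
u_94 = 7·9 + 4·4 = 2
u_95 = 7·2 + 4·9 = 6
u_96 = 7·6 + 4·2 = 6
u_97 = 7·6 + 4·6 = 0
u_98 = 7·0 + 4·6 = 2
u_99 = 7·2 + 4·0 = 3
u_100 = 7·3 + 4·2 = 7
u_101 = 7·7 + 4·3 = 6
u_102 = 7·6 + 4·7 = 4
u_103 = 7·4 + 4·6 = 8
u_104 = 7·8 + 4·4 = 6
u_105 = 7·6 + 4·8 = 8
u_106 = 7·8 + 4·6 = 3
u_107 = 7·3 + 4·8 = 9
u_108 = 7·9 + 4·3 = 9
u_109 = 7·9 + 4·9 = 0
u_110 = 7·0 + 4·9 = 3
u_111 = 7·3 + 4·0 = 10
u_112 = 7·10 + 4·3 = 5
u_113 = 7·5 + 4·10 = 9
u_114 = 7·9 + 4·5 = 6
u_115 = 7·6 + 4·9 = 1
u_116 = 7·1 + 4·6 = 9
u_117 = 7·9 + 4·1 = 1
u_118 = 7·1 + 4·9 = 10
u_119 = 7·10 + 4·1 = 8
u_120 = 7·8 + 4·10 = 8
u_121 = 7·8 + 4·8 = 0
(u_120, u_121) = (8, 0) = (u_0, u_1), so the sequence has period 120.
247 ≡ 7 (mod 120), hence u_247 = u_7 = 7.

7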